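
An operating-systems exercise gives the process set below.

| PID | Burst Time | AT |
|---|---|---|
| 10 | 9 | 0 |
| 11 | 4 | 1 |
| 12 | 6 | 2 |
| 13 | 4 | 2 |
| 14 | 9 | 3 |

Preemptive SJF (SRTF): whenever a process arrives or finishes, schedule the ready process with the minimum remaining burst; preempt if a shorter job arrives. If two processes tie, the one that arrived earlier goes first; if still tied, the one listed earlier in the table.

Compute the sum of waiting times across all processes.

44

Timeline: | 10 0-1 | 11 1-5 | 13 5-9 | 12 9-15 | 10 15-23 | 14 23-32 |
Completion: 10=23  11=5  12=15  13=9  14=32
Waiting = turnaround − burst: 10=14, 11=0, 12=7, 13=3, 14=20
Total waiting = 14 + 0 + 7 + 3 + 20 = 44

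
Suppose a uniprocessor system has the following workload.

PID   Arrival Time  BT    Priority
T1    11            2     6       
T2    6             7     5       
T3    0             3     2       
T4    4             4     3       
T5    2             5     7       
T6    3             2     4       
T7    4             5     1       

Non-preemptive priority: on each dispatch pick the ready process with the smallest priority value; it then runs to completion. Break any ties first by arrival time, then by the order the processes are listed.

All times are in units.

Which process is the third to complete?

T7

Schedule: | T3 0-3 | T6 3-5 | T7 5-10 | T4 10-14 | T2 14-21 | T1 21-23 | T5 23-28 |
Completion: T1=23  T2=21  T3=3  T4=14  T5=28  T6=5  T7=10
Finish order: T3 → T6 → T7 → T4 → T2 → T1 → T5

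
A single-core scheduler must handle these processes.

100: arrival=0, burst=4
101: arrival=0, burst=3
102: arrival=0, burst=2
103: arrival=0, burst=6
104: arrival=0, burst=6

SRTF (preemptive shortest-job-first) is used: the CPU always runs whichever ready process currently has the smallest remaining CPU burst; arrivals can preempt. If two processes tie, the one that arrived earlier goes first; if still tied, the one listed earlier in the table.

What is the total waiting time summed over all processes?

31

Schedule: | 102 0-2 | 101 2-5 | 100 5-9 | 103 9-15 | 104 15-21 |
Completion: 100=9  101=5  102=2  103=15  104=21
Turnaround (C−A): 100=9  101=5  102=2  103=15  104=21
Waiting = turnaround − burst: 100=5, 101=2, 102=0, 103=9, 104=15
Total waiting = 5 + 2 + 0 + 9 + 15 = 31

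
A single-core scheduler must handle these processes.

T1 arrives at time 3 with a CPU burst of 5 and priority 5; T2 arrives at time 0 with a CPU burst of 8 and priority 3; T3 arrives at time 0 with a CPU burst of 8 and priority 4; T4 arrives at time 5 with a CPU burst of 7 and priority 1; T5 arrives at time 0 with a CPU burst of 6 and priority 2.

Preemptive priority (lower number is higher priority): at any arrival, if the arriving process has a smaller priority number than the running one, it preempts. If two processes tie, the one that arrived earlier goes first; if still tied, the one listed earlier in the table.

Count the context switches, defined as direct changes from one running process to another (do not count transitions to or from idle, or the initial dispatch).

Schedule: | T5 0-5 | T4 5-12 | T5 12-13 | T2 13-21 | T3 21-29 | T1 29-34 |
Completion: T1=34  T2=21  T3=29  T4=12  T5=13

5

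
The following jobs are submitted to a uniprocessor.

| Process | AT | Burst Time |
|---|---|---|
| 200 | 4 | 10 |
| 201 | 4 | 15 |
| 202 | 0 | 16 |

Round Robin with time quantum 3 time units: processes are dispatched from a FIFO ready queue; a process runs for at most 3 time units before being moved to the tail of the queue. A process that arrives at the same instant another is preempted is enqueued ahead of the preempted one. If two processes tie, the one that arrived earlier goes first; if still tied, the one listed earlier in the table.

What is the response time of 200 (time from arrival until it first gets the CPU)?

2

Schedule: | 202 0-6 | 200 6-9 | 201 9-12 | 202 12-15 | 200 15-18 | 201 18-21 | 202 21-24 | 200 24-27 | 201 27-30 | 202 30-33 | 200 33-34 | 201 34-37 | 202 37-38 | 201 38-41 |
Completion: 200=34  201=41  202=38
Turnaround (C−A): 200=30  201=37  202=38
Response(200) = first start − arrival = 6 − 4 = 2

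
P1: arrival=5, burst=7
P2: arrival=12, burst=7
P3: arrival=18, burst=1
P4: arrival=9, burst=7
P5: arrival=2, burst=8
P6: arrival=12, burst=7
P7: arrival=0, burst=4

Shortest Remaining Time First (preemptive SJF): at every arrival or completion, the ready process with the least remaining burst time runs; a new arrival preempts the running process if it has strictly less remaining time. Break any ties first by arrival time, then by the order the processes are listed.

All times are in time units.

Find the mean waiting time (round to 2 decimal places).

Timeline: | P7 0-4 | P5 4-12 | P1 12-19 | P3 19-20 | P4 20-27 | P2 27-34 | P6 34-41 |
Completion: P1=19  P2=34  P3=20  P4=27  P5=12  P6=41  P7=4
Turnaround (C−A): P1=14  P2=22  P3=2  P4=18  P5=10  P6=29  P7=4
Waiting times: P1=7, P2=15, P3=1, P4=11, P5=2, P6=22, P7=0
Average waiting = (7+15+1+11+2+22+0) / 7 = 58/7 = 8.29

8.29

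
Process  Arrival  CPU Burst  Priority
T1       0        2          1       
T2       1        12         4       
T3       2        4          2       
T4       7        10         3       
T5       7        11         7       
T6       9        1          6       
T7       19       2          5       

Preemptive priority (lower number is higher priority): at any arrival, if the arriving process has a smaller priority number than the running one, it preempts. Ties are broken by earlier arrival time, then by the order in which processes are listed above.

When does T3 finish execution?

Timeline: | T1 0-2 | T3 2-6 | T2 6-7 | T4 7-17 | T2 17-28 | T7 28-30 | T6 30-31 | T5 31-42 |
Completion: T1=2  T2=28  T3=6  T4=17  T5=42  T6=31  T7=30
Turnaround (C−A): T1=2  T2=27  T3=4  T4=10  T5=35  T6=22  T7=11

6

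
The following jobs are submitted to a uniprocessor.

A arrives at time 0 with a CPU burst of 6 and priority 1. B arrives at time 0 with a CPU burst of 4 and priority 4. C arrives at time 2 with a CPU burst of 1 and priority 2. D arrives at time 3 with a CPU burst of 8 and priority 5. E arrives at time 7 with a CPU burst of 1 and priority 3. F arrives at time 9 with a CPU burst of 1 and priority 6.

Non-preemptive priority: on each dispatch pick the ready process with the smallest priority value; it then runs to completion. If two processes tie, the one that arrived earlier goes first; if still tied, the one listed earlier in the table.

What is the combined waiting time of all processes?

Schedule: | A 0-6 | C 6-7 | E 7-8 | B 8-12 | D 12-20 | F 20-21 |
Completion: A=6  B=12  C=7  D=20  E=8  F=21
Turnaround (C−A): A=6  B=12  C=5  D=17  E=1  F=12
Waiting = turnaround − burst: A=0, B=8, C=4, D=9, E=0, F=11
Total waiting = 0 + 8 + 4 + 9 + 0 + 11 = 32

32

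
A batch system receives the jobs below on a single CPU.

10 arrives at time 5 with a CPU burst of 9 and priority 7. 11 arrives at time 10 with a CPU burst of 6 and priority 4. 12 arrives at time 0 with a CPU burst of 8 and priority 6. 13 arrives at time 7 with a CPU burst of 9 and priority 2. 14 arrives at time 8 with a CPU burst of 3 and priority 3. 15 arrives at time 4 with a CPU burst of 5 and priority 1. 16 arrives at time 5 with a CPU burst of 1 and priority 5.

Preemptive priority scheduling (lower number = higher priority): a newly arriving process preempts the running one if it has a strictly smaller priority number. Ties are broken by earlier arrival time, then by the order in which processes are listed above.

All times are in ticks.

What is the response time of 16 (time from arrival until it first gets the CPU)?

22

Timeline: | 12 0-4 | 15 4-9 | 13 9-18 | 14 18-21 | 11 21-27 | 16 27-28 | 12 28-32 | 10 32-41 |
Completion: 10=41  11=27  12=32  13=18  14=21  15=9  16=28
Turnaround (C−A): 10=36  11=17  12=32  13=11  14=13  15=5  16=23
Response(16) = first start − arrival = 27 − 5 = 22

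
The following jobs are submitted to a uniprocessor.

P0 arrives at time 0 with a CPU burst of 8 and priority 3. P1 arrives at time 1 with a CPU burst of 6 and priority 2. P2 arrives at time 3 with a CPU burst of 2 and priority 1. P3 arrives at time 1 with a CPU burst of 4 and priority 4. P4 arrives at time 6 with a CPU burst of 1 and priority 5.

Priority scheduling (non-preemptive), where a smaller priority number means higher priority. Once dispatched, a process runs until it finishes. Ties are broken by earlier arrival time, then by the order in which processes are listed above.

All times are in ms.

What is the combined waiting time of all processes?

43

Schedule: | P0 0-8 | P2 8-10 | P1 10-16 | P3 16-20 | P4 20-21 |
Completion: P0=8  P1=16  P2=10  P3=20  P4=21
Waiting = turnaround − burst: P0=0, P1=9, P2=5, P3=15, P4=14
Total waiting = 0 + 9 + 5 + 15 + 14 = 43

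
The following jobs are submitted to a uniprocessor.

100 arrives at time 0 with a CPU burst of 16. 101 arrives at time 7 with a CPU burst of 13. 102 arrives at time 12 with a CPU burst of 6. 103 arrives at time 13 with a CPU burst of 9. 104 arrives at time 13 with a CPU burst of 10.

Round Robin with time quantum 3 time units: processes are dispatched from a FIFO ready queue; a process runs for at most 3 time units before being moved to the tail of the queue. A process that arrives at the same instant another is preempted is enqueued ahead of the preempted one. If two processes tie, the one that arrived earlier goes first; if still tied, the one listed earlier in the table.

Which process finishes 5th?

Gantt: | 100 0-9 | 101 9-12 | 100 12-15 | 102 15-18 | 101 18-21 | 103 21-24 | 104 24-27 | 100 27-30 | 102 30-33 | 101 33-36 | 103 36-39 | 104 39-42 | 100 42-43 | 101 43-46 | 103 46-49 | 104 49-52 | 101 52-53 | 104 53-54 |
Completion: 100=43  101=53  102=33  103=49  104=54
Turnaround (C−A): 100=43  101=46  102=21  103=36  104=41
Finish order: 102 → 100 → 103 → 101 → 104

104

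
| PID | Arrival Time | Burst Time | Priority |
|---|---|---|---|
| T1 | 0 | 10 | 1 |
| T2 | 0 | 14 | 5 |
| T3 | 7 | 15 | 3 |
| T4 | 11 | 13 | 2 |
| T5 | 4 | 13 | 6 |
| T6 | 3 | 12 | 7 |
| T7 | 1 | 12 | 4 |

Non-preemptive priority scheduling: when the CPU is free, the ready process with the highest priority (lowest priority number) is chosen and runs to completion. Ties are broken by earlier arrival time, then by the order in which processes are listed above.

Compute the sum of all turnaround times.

Gantt: | T1 0-10 | T3 10-25 | T4 25-38 | T7 38-50 | T2 50-64 | T5 64-77 | T6 77-89 |
Completion: T1=10  T2=64  T3=25  T4=38  T5=77  T6=89  T7=50
Turnaround (C−A): T1=10  T2=64  T3=18  T4=27  T5=73  T6=86  T7=49
Turnaround = completion − arrival: T1=10, T2=64, T3=18, T4=27, T5=73, T6=86, T7=49
Total turnaround = 10 + 64 + 18 + 27 + 73 + 86 + 49 = 327

327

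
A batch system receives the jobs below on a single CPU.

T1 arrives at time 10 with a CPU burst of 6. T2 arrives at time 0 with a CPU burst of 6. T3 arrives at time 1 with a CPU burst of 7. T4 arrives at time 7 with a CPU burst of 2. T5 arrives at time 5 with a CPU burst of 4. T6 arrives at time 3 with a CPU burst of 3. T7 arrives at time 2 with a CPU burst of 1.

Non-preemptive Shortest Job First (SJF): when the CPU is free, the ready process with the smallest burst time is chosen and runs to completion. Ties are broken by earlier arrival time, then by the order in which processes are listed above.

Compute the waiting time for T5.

Timeline: | T2 0-6 | T7 6-7 | T4 7-9 | T6 9-12 | T5 12-16 | T1 16-22 | T3 22-29 |
Completion: T1=22  T2=6  T3=29  T4=9  T5=16  T6=12  T7=7
Turnaround (C−A): T1=12  T2=6  T3=28  T4=2  T5=11  T6=9  T7=5
Waiting(T5) = turnaround − burst = 11 − 4 = 7

7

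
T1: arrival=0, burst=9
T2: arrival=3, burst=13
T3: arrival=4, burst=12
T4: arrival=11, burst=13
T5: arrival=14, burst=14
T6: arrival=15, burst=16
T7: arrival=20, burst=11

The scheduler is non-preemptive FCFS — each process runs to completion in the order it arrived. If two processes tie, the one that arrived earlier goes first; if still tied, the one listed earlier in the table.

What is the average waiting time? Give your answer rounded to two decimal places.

26.14

Gantt: | T1 0-9 | T2 9-22 | T3 22-34 | T4 34-47 | T5 47-61 | T6 61-77 | T7 77-88 |
Completion: T1=9  T2=22  T3=34  T4=47  T5=61  T6=77  T7=88
Turnaround (C−A): T1=9  T2=19  T3=30  T4=36  T5=47  T6=62  T7=68
Waiting times: T1=0, T2=6, T3=18, T4=23, T5=33, T6=46, T7=57
Average waiting = (0+6+18+23+33+46+57) / 7 = 183/7 = 26.14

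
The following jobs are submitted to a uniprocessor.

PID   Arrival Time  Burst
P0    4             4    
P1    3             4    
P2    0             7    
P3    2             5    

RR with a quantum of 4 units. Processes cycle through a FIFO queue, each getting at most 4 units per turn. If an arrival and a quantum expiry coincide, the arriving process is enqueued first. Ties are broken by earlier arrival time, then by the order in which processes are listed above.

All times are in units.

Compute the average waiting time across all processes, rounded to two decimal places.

Gantt: | P2 0-4 | P3 4-8 | P1 8-12 | P0 12-16 | P2 16-19 | P3 19-20 |
Completion: P0=16  P1=12  P2=19  P3=20
Turnaround (C−A): P0=12  P1=9  P2=19  P3=18
Waiting times: P0=8, P1=5, P2=12, P3=13
Average waiting = (8+5+12+13) / 4 = 38/4 = 9.50

9.50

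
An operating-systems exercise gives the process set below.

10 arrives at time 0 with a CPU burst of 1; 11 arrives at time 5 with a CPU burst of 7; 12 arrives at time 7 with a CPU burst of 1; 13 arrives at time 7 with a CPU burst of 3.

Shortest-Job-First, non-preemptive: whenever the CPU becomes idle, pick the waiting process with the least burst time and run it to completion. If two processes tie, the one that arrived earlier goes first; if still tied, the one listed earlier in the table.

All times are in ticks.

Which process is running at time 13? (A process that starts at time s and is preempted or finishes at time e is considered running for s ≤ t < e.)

13

Schedule: | 10 0-1 | idle 1-5 | 11 5-12 | 12 12-13 | 13 13-16 |
Completion: 10=1  11=12  12=13  13=16
Turnaround (C−A): 10=1  11=7  12=6  13=9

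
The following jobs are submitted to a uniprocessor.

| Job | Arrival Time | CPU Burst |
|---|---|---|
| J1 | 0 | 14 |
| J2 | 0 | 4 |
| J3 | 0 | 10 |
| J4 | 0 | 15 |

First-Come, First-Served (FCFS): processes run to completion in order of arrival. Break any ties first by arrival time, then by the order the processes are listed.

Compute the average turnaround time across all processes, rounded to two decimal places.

25.75

Gantt: | J1 0-14 | J2 14-18 | J3 18-28 | J4 28-43 |
Completion: J1=14  J2=18  J3=28  J4=43
Turnaround (C−A): J1=14  J2=18  J3=28  J4=43
Turnaround times: J1=14, J2=18, J3=28, J4=43
Average turnaround = (14+18+28+43) / 4 = 103/4 = 25.75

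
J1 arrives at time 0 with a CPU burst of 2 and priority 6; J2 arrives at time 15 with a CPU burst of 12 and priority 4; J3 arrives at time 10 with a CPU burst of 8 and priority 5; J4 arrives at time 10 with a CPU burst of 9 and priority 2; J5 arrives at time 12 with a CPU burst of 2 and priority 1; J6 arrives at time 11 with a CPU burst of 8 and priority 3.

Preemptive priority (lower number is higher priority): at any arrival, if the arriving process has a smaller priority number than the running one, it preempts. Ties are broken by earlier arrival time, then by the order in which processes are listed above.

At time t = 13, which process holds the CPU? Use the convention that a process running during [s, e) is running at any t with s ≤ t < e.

J5

Gantt: | J1 0-2 | idle 2-10 | J4 10-12 | J5 12-14 | J4 14-21 | J6 21-29 | J2 29-41 | J3 41-49 |
Completion: J1=2  J2=41  J3=49  J4=21  J5=14  J6=29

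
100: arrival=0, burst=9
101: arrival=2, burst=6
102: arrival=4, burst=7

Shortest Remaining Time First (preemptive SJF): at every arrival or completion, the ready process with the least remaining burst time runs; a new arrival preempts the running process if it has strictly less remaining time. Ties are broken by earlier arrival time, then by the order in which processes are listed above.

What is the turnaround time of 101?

6

Timeline: | 100 0-2 | 101 2-8 | 100 8-15 | 102 15-22 |
Completion: 100=15  101=8  102=22
Turnaround(101) = completion − arrival = 8 − 2 = 6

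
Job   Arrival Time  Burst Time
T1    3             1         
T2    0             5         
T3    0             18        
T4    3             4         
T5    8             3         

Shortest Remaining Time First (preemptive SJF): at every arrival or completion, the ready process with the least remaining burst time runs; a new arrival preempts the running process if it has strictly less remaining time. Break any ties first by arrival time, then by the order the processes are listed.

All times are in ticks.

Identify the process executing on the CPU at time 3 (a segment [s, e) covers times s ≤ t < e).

T1

Timeline: | T2 0-3 | T1 3-4 | T2 4-6 | T4 6-10 | T5 10-13 | T3 13-31 |
Completion: T1=4  T2=6  T3=31  T4=10  T5=13
Turnaround (C−A): T1=1  T2=6  T3=31  T4=7  T5=5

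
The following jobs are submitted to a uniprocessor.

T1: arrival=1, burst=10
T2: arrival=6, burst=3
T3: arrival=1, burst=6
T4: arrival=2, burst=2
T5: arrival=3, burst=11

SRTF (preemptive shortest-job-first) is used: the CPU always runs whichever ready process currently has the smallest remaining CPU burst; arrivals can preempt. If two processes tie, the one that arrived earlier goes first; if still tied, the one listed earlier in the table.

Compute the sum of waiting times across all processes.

Schedule: | idle 0-1 | T3 1-2 | T4 2-4 | T3 4-9 | T2 9-12 | T1 12-22 | T5 22-33 |
Completion: T1=22  T2=12  T3=9  T4=4  T5=33
Waiting = turnaround − burst: T1=11, T2=3, T3=2, T4=0, T5=19
Total waiting = 11 + 3 + 2 + 0 + 19 = 35

35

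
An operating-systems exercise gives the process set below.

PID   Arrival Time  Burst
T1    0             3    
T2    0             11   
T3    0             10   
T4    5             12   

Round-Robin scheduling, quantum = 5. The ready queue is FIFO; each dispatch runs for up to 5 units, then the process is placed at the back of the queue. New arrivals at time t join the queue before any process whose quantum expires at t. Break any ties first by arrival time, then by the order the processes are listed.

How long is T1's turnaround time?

Schedule: | T1 0-3 | T2 3-8 | T3 8-13 | T4 13-18 | T2 18-23 | T3 23-28 | T4 28-33 | T2 33-34 | T4 34-36 |
Completion: T1=3  T2=34  T3=28  T4=36
Turnaround(T1) = completion − arrival = 3 − 0 = 3

3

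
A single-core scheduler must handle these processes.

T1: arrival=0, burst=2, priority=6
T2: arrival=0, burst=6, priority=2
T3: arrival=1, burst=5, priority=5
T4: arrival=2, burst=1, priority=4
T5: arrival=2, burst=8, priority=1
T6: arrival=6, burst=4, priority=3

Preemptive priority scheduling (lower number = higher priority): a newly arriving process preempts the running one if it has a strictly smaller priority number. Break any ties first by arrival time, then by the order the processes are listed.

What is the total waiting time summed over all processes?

Timeline: | T2 0-2 | T5 2-10 | T2 10-14 | T6 14-18 | T4 18-19 | T3 19-24 | T1 24-26 |
Completion: T1=26  T2=14  T3=24  T4=19  T5=10  T6=18
Waiting = turnaround − burst: T1=24, T2=8, T3=18, T4=16, T5=0, T6=8
Total waiting = 24 + 8 + 18 + 16 + 0 + 8 = 74

74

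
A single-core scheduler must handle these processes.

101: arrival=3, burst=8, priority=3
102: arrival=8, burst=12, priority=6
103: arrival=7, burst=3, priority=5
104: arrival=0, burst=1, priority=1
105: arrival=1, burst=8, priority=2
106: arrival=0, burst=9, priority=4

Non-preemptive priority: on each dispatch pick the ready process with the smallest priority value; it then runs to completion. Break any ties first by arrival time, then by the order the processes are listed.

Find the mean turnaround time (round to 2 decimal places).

Schedule: | 104 0-1 | 105 1-9 | 101 9-17 | 106 17-26 | 103 26-29 | 102 29-41 |
Completion: 101=17  102=41  103=29  104=1  105=9  106=26
Turnaround (C−A): 101=14  102=33  103=22  104=1  105=8  106=26
Turnaround times: 101=14, 102=33, 103=22, 104=1, 105=8, 106=26
Average turnaround = (14+33+22+1+8+26) / 6 = 104/6 = 17.33

17.33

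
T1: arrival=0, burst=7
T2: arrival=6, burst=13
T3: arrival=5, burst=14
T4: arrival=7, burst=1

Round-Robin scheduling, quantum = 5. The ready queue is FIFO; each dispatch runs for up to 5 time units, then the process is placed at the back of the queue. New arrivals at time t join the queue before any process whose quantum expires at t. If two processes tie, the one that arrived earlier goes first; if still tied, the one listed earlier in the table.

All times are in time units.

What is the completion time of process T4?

Timeline: | T1 0-5 | T3 5-10 | T1 10-12 | T2 12-17 | T4 17-18 | T3 18-23 | T2 23-28 | T3 28-32 | T2 32-35 |
Completion: T1=12  T2=35  T3=32  T4=18
Turnaround (C−A): T1=12  T2=29  T3=27  T4=11

18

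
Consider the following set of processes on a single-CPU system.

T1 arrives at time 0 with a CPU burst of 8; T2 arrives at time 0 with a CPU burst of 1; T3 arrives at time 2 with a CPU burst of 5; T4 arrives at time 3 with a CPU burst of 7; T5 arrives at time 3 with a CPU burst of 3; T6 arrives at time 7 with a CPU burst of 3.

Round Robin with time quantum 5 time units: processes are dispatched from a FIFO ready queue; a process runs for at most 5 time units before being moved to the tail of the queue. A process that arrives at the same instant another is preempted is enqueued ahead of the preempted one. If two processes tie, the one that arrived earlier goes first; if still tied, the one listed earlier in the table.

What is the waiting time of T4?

17

Timeline: | T1 0-5 | T2 5-6 | T3 6-11 | T4 11-16 | T5 16-19 | T1 19-22 | T6 22-25 | T4 25-27 |
Completion: T1=22  T2=6  T3=11  T4=27  T5=19  T6=25
Turnaround (C−A): T1=22  T2=6  T3=9  T4=24  T5=16  T6=18
Waiting(T4) = turnaround − burst = 24 − 7 = 17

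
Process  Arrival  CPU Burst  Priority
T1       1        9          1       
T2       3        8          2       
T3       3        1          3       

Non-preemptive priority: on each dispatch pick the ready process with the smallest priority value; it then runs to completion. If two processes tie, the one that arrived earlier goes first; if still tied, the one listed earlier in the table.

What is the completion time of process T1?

Timeline: | idle 0-1 | T1 1-10 | T2 10-18 | T3 18-19 |
Completion: T1=10  T2=18  T3=19
Turnaround (C−A): T1=9  T2=15  T3=16

10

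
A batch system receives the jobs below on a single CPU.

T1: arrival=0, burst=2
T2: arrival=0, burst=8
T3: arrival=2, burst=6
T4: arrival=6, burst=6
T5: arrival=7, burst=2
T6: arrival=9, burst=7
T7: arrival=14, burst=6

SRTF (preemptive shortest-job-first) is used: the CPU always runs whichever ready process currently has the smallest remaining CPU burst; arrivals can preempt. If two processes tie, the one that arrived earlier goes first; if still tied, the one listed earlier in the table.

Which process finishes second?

Schedule: | T1 0-2 | T3 2-8 | T5 8-10 | T4 10-16 | T7 16-22 | T6 22-29 | T2 29-37 |
Completion: T1=2  T2=37  T3=8  T4=16  T5=10  T6=29  T7=22
Turnaround (C−A): T1=2  T2=37  T3=6  T4=10  T5=3  T6=20  T7=8
Finish order: T1 → T3 → T5 → T4 → T7 → T6 → T2

T3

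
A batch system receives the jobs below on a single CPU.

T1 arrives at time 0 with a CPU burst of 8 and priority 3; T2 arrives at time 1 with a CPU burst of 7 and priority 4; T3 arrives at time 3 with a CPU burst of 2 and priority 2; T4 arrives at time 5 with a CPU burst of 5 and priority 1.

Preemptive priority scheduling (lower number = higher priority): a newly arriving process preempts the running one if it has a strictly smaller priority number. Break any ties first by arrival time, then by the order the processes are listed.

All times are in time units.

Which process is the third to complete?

T1

Timeline: | T1 0-3 | T3 3-5 | T4 5-10 | T1 10-15 | T2 15-22 |
Completion: T1=15  T2=22  T3=5  T4=10
Turnaround (C−A): T1=15  T2=21  T3=2  T4=5
Finish order: T3 → T4 → T1 → T2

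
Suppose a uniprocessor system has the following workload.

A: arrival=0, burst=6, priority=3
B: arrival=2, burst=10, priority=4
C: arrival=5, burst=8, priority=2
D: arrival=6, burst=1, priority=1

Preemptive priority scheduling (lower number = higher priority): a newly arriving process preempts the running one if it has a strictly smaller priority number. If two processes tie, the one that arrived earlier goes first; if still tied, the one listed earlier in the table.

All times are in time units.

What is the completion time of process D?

Timeline: | A 0-5 | C 5-6 | D 6-7 | C 7-14 | A 14-15 | B 15-25 |
Completion: A=15  B=25  C=14  D=7
Turnaround (C−A): A=15  B=23  C=9  D=1

7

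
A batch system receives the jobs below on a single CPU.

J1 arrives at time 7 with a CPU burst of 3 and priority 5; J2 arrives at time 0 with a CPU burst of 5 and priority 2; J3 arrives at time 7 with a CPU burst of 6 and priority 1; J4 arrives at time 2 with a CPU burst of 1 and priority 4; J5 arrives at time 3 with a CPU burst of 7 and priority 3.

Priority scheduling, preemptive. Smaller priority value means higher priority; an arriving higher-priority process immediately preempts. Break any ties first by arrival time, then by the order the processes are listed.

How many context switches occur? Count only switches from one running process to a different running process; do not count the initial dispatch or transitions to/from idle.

5

Schedule: | J2 0-5 | J5 5-7 | J3 7-13 | J5 13-18 | J4 18-19 | J1 19-22 |
Completion: J1=22  J2=5  J3=13  J4=19  J5=18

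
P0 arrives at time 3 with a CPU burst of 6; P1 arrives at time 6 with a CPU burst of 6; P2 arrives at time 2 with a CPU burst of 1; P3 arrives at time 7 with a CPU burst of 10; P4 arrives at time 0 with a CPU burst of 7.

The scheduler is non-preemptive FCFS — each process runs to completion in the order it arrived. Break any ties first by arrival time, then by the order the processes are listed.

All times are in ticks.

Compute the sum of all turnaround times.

Gantt: | P4 0-7 | P2 7-8 | P0 8-14 | P1 14-20 | P3 20-30 |
Completion: P0=14  P1=20  P2=8  P3=30  P4=7
Turnaround = completion − arrival: P0=11, P1=14, P2=6, P3=23, P4=7
Total turnaround = 11 + 14 + 6 + 23 + 7 = 61

61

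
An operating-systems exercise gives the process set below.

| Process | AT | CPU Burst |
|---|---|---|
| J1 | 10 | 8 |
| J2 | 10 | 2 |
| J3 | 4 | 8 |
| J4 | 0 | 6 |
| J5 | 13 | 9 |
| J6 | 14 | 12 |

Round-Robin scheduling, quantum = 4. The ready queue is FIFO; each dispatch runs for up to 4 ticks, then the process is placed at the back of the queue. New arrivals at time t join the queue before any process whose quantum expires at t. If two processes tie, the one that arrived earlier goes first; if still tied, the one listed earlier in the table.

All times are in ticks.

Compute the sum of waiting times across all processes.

66

Schedule: | J4 0-4 | J3 4-8 | J4 8-10 | J3 10-14 | J1 14-18 | J2 18-20 | J5 20-24 | J6 24-28 | J1 28-32 | J5 32-36 | J6 36-40 | J5 40-41 | J6 41-45 |
Completion: J1=32  J2=20  J3=14  J4=10  J5=41  J6=45
Waiting = turnaround − burst: J1=14, J2=8, J3=2, J4=4, J5=19, J6=19
Total waiting = 14 + 8 + 2 + 4 + 19 + 19 = 66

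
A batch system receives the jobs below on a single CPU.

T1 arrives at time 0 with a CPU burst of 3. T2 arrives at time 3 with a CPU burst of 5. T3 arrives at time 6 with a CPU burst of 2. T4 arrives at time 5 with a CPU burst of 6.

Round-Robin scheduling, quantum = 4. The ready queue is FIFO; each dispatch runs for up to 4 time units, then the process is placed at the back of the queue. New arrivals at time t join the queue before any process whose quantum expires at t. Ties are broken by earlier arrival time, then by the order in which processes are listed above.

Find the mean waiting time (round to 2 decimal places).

Timeline: | T1 0-3 | T2 3-7 | T4 7-11 | T3 11-13 | T2 13-14 | T4 14-16 |
Completion: T1=3  T2=14  T3=13  T4=16
Turnaround (C−A): T1=3  T2=11  T3=7  T4=11
Waiting times: T1=0, T2=6, T3=5, T4=5
Average waiting = (0+6+5+5) / 4 = 16/4 = 4.00

4.00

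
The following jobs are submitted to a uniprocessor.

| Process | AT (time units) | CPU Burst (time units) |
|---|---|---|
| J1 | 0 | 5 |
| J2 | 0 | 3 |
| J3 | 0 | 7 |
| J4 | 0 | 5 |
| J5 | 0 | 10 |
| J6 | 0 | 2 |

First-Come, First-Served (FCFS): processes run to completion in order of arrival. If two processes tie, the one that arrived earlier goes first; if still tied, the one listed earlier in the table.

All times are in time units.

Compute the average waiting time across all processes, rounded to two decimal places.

13.00

Gantt: | J1 0-5 | J2 5-8 | J3 8-15 | J4 15-20 | J5 20-30 | J6 30-32 |
Completion: J1=5  J2=8  J3=15  J4=20  J5=30  J6=32
Waiting times: J1=0, J2=5, J3=8, J4=15, J5=20, J6=30
Average waiting = (0+5+8+15+20+30) / 6 = 78/6 = 13.00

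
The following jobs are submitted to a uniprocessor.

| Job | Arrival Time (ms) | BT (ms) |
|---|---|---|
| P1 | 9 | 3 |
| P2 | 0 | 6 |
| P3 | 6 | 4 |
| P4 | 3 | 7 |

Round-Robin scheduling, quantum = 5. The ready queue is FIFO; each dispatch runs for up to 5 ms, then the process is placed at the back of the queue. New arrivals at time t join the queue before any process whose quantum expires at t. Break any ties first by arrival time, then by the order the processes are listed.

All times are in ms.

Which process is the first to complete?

Gantt: | P2 0-5 | P4 5-10 | P2 10-11 | P3 11-15 | P1 15-18 | P4 18-20 |
Completion: P1=18  P2=11  P3=15  P4=20
Turnaround (C−A): P1=9  P2=11  P3=9  P4=17
Finish order: P2 → P3 → P1 → P4

P2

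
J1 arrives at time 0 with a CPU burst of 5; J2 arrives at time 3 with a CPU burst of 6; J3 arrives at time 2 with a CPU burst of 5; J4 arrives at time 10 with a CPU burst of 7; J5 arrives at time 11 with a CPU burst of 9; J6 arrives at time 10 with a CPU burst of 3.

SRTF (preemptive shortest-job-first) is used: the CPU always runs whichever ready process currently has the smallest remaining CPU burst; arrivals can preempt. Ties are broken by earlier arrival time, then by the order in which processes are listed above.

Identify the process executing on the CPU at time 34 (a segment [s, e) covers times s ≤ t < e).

J5

Timeline: | J1 0-5 | J3 5-10 | J6 10-13 | J2 13-19 | J4 19-26 | J5 26-35 |
Completion: J1=5  J2=19  J3=10  J4=26  J5=35  J6=13
Turnaround (C−A): J1=5  J2=16  J3=8  J4=16  J5=24  J6=3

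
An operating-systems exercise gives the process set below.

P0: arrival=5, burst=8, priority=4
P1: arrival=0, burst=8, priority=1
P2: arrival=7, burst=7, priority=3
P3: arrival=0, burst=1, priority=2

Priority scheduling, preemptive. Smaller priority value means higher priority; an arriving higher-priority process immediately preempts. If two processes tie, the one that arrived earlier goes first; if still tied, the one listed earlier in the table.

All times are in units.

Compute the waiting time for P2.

Schedule: | P1 0-8 | P3 8-9 | P2 9-16 | P0 16-24 |
Completion: P0=24  P1=8  P2=16  P3=9
Waiting(P2) = turnaround − burst = 9 − 7 = 2

2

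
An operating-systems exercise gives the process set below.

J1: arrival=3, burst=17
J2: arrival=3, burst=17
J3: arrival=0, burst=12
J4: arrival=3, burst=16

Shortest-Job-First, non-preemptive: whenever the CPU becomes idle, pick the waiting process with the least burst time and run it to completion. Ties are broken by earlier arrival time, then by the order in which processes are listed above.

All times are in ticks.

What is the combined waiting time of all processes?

76

Timeline: | J3 0-12 | J4 12-28 | J1 28-45 | J2 45-62 |
Completion: J1=45  J2=62  J3=12  J4=28
Turnaround (C−A): J1=42  J2=59  J3=12  J4=25
Waiting = turnaround − burst: J1=25, J2=42, J3=0, J4=9
Total waiting = 25 + 42 + 0 + 9 = 76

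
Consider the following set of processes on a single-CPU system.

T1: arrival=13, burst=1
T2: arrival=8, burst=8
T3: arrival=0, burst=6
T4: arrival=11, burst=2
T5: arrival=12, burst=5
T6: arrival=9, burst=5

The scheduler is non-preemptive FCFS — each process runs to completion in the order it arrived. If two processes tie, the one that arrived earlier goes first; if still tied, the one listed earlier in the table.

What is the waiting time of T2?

0

Gantt: | T3 0-6 | idle 6-8 | T2 8-16 | T6 16-21 | T4 21-23 | T5 23-28 | T1 28-29 |
Completion: T1=29  T2=16  T3=6  T4=23  T5=28  T6=21
Turnaround (C−A): T1=16  T2=8  T3=6  T4=12  T5=16  T6=12
Waiting(T2) = turnaround − burst = 8 − 8 = 0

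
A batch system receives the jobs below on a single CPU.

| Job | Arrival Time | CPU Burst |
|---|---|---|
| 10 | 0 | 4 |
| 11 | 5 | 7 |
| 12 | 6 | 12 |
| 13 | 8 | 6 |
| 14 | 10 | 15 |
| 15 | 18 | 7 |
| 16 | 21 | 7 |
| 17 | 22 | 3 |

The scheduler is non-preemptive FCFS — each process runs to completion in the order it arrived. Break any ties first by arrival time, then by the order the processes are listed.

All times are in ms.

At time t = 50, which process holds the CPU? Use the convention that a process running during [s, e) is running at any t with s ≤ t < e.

Schedule: | 10 0-4 | idle 4-5 | 11 5-12 | 12 12-24 | 13 24-30 | 14 30-45 | 15 45-52 | 16 52-59 | 17 59-62 |
Completion: 10=4  11=12  12=24  13=30  14=45  15=52  16=59  17=62

15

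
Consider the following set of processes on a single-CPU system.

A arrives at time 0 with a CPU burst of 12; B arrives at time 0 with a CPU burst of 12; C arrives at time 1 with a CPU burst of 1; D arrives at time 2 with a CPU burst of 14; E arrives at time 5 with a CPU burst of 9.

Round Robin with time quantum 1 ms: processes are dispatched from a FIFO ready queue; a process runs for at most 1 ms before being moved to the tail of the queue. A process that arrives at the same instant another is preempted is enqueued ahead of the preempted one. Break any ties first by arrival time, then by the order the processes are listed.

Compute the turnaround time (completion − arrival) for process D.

46

Schedule: | A 0-1 | B 1-2 | C 2-3 | A 3-4 | D 4-5 | B 5-6 | A 6-7 | E 7-8 | D 8-9 | B 9-10 | A 10-11 | E 11-12 | D 12-13 | B 13-14 | A 14-15 | E 15-16 | D 16-17 | B 17-18 | A 18-19 | E 19-20 | D 20-21 | B 21-22 | A 22-23 | E 23-24 | D 24-25 | B 25-26 | A 26-27 | E 27-28 | D 28-29 | B 29-30 | A 30-31 | E 31-32 | D 32-33 | B 33-34 | A 34-35 | E 35-36 | D 36-37 | B 37-38 | A 38-39 | E 39-40 | D 40-41 | B 41-42 | A 42-43 | D 43-44 | B 44-45 | D 45-48 |
Completion: A=43  B=45  C=3  D=48  E=40
Turnaround(D) = completion − arrival = 48 − 2 = 46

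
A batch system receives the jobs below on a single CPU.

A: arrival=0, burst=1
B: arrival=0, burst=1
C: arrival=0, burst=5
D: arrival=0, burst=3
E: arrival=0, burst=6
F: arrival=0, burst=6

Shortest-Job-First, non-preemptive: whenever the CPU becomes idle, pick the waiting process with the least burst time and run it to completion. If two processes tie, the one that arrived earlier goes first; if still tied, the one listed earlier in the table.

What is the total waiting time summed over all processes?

34

Timeline: | A 0-1 | B 1-2 | D 2-5 | C 5-10 | E 10-16 | F 16-22 |
Completion: A=1  B=2  C=10  D=5  E=16  F=22
Turnaround (C−A): A=1  B=2  C=10  D=5  E=16  F=22
Waiting = turnaround − burst: A=0, B=1, C=5, D=2, E=10, F=16
Total waiting = 0 + 1 + 5 + 2 + 10 + 16 = 34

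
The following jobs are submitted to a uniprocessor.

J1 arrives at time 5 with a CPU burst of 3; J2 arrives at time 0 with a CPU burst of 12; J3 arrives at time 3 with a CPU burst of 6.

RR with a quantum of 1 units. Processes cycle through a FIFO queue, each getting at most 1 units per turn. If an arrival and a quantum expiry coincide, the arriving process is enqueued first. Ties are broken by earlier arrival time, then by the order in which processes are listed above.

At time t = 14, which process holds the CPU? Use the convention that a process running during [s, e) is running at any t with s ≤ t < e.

J3

Gantt: | J2 0-3 | J3 3-4 | J2 4-5 | J3 5-6 | J1 6-7 | J2 7-8 | J3 8-9 | J1 9-10 | J2 10-11 | J3 11-12 | J1 12-13 | J2 13-14 | J3 14-15 | J2 15-16 | J3 16-17 | J2 17-21 |
Completion: J1=13  J2=21  J3=17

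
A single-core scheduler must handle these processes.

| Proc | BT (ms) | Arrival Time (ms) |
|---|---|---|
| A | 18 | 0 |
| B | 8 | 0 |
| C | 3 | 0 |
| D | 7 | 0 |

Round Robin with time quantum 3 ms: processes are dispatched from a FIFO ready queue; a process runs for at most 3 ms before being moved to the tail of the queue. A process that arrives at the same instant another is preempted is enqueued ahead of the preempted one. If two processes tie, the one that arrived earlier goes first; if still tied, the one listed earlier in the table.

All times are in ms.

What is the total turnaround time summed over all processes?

98

Gantt: | A 0-3 | B 3-6 | C 6-9 | D 9-12 | A 12-15 | B 15-18 | D 18-21 | A 21-24 | B 24-26 | D 26-27 | A 27-36 |
Completion: A=36  B=26  C=9  D=27
Turnaround = completion − arrival: A=36, B=26, C=9, D=27
Total turnaround = 36 + 26 + 9 + 27 = 98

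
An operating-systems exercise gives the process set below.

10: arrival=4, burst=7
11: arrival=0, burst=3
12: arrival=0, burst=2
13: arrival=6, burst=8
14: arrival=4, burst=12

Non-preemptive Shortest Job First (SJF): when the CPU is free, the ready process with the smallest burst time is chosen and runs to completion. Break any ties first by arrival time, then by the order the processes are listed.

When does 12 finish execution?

Schedule: | 12 0-2 | 11 2-5 | 10 5-12 | 13 12-20 | 14 20-32 |
Completion: 10=12  11=5  12=2  13=20  14=32
Turnaround (C−A): 10=8  11=5  12=2  13=14  14=28

2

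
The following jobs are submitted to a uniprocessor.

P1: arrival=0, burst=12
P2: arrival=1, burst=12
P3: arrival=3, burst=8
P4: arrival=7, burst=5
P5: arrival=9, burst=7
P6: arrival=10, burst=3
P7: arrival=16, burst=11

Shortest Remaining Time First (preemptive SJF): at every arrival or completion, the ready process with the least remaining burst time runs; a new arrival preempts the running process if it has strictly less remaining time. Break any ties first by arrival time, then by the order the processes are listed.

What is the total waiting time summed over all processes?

Gantt: | P1 0-3 | P3 3-11 | P6 11-14 | P4 14-19 | P5 19-26 | P1 26-35 | P7 35-46 | P2 46-58 |
Completion: P1=35  P2=58  P3=11  P4=19  P5=26  P6=14  P7=46
Waiting = turnaround − burst: P1=23, P2=45, P3=0, P4=7, P5=10, P6=1, P7=19
Total waiting = 23 + 45 + 0 + 7 + 10 + 1 + 19 = 105

105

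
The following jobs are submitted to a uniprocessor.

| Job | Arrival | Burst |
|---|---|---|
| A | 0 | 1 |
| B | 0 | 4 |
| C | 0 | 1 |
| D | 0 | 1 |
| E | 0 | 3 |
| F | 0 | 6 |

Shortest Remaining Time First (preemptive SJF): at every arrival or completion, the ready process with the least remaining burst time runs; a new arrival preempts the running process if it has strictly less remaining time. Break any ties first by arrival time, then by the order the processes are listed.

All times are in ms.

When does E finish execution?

6

Schedule: | A 0-1 | C 1-2 | D 2-3 | E 3-6 | B 6-10 | F 10-16 |
Completion: A=1  B=10  C=2  D=3  E=6  F=16
Turnaround (C−A): A=1  B=10  C=2  D=3  E=6  F=16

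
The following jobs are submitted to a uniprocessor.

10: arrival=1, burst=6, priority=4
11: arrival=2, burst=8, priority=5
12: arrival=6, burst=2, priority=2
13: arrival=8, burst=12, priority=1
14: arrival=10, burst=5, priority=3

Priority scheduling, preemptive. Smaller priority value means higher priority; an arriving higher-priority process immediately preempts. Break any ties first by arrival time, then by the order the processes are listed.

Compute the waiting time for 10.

19

Timeline: | idle 0-1 | 10 1-6 | 12 6-8 | 13 8-20 | 14 20-25 | 10 25-26 | 11 26-34 |
Completion: 10=26  11=34  12=8  13=20  14=25
Turnaround (C−A): 10=25  11=32  12=2  13=12  14=15
Waiting(10) = turnaround − burst = 25 − 6 = 19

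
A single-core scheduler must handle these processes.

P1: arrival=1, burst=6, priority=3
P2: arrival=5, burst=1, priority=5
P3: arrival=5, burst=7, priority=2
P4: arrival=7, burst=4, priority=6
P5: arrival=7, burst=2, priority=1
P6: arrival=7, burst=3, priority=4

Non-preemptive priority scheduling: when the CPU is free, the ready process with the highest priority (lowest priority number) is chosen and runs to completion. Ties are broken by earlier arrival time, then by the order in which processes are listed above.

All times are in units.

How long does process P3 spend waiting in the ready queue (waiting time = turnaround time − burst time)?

Timeline: | idle 0-1 | P1 1-7 | P5 7-9 | P3 9-16 | P6 16-19 | P2 19-20 | P4 20-24 |
Completion: P1=7  P2=20  P3=16  P4=24  P5=9  P6=19
Turnaround (C−A): P1=6  P2=15  P3=11  P4=17  P5=2  P6=12
Waiting(P3) = turnaround − burst = 11 − 7 = 4

4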